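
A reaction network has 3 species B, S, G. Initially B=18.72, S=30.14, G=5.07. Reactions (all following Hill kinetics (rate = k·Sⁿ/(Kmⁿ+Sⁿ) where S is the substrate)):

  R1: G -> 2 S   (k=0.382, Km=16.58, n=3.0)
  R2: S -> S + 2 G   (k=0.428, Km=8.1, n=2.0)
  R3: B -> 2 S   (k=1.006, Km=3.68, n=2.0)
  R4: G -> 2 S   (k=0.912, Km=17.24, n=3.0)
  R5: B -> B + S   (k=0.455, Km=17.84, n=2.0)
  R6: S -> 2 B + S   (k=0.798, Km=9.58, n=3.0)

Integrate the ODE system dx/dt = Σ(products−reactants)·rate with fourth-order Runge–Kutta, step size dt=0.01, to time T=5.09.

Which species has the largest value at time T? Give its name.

Dominant species at T: S

RK4 with dt=0.01: 509 steps to T=5.09. Trajectory (selected grid times):
t=0.00: B=18.72 S=30.14 G=5.07
t=0.57: B=19.05 S=31.42 G=5.50
t=1.13: B=19.38 S=32.70 G=5.93
t=1.70: B=19.71 S=34.02 G=6.36
t=2.26: B=20.04 S=35.33 G=6.77
t=2.83: B=20.38 S=36.68 G=7.19
t=3.39: B=20.71 S=38.02 G=7.59
t=3.96: B=21.05 S=39.41 G=7.99
t=4.52: B=21.39 S=40.80 G=8.38
t=5.09: B=21.73 S=42.24 G=8.77
At T=5.09: B=21.73 S=42.24 G=8.77; the largest is S.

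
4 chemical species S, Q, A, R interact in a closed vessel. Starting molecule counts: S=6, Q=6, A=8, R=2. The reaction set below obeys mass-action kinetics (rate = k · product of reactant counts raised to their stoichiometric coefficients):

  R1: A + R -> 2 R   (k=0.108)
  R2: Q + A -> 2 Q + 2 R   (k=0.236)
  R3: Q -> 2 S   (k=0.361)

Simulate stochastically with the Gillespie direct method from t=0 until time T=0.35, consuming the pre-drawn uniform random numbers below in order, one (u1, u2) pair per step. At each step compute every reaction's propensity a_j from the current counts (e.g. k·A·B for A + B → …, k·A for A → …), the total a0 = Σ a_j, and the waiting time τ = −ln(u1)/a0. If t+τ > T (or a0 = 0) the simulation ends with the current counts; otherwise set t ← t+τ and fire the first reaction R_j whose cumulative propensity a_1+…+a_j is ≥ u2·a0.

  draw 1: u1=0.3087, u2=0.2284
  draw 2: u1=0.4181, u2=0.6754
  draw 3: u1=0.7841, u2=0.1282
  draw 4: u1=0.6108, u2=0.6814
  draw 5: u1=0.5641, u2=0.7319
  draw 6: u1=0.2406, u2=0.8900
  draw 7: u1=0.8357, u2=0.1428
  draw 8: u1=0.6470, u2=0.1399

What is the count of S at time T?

t=0.000: S=6 Q=6 A=8 R=2
Draw 1: a1=1.728, a2=11.328, a3=2.166, a0=15.222; τ=−ln(0.3087)/15.222=0.077 → t=0.077; u2·a0=0.2284·15.222=3.477; a1=1.728 < 3.477 ≤ a1+a2=13.056 → R2 fires; S=6 Q=7 A=7 R=4
Draw 2: a1=3.024, a2=11.564, a3=2.527, a0=17.115; τ=−ln(0.4181)/17.115=0.051 → t=0.128; u2·a0=0.6754·17.115=11.559; a1=3.024 < 11.559 ≤ a1+a2=14.588 → R2 fires; S=6 Q=8 A=6 R=6
Draw 3: a1=3.888, a2=11.328, a3=2.888, a0=18.104; τ=−ln(0.7841)/18.104=0.013 → t=0.142; u2·a0=0.1282·18.104=2.321 ≤ a1=3.888 → R1 fires; S=6 Q=8 A=5 R=7
Draw 4: a1=3.780, a2=9.440, a3=2.888, a0=16.108; τ=−ln(0.6108)/16.108=0.031 → t=0.172; u2·a0=0.6814·16.108=10.976; a1=3.780 < 10.976 ≤ a1+a2=13.220 → R2 fires; S=6 Q=9 A=4 R=9
Draw 5: a1=3.888, a2=8.496, a3=3.249, a0=15.633; τ=−ln(0.5641)/15.633=0.037 → t=0.209; u2·a0=0.7319·15.633=11.442; a1=3.888 < 11.442 ≤ a1+a2=12.384 → R2 fires; S=6 Q=10 A=3 R=11
Draw 6: a1=3.564, a2=7.080, a3=3.610, a0=14.254; τ=−ln(0.2406)/14.254=0.100 → t=0.309; u2·a0=0.8900·14.254=12.686; a1+a2=10.644 < 12.686 ≤ a1+…+a3=14.254 → R3 fires; S=8 Q=9 A=3 R=11
Draw 7: a1=3.564, a2=6.372, a3=3.249, a0=13.185; τ=−ln(0.8357)/13.185=0.014 → t=0.322; u2·a0=0.1428·13.185=1.883 ≤ a1=3.564 → R1 fires; S=8 Q=9 A=2 R=12
Draw 8: a1=2.592, a2=4.248, a3=3.249, a0=10.089; τ=−ln(0.6470)/10.089=0.043 → t=0.366 > T=0.35: stop.
Read off S at T=0.35: 8

S at T = 8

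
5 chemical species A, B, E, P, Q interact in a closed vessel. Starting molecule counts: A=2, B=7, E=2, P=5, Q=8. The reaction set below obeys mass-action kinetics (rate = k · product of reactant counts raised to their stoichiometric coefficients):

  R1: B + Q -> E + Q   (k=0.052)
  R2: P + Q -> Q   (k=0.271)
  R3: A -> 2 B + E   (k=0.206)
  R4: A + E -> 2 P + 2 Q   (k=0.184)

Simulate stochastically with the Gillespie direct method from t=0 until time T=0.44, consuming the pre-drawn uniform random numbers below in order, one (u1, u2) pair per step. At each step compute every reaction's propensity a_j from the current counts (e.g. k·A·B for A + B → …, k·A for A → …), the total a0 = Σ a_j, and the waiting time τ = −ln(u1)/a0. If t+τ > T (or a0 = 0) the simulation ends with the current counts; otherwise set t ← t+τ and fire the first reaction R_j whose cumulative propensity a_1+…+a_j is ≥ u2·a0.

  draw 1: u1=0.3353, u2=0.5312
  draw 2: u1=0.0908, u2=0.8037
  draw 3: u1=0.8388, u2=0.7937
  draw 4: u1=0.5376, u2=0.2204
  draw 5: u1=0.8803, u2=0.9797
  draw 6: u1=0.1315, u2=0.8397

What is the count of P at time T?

P at T = 4

t=0.000: A=2 B=7 E=2 P=5 Q=8
Draw 1: a1=2.912, a2=10.840, a3=0.412, a4=0.736, a0=14.900; τ=−ln(0.3353)/14.900=0.073 → t=0.073; u2·a0=0.5312·14.900=7.915; a1=2.912 < 7.915 ≤ a1+a2=13.752 → R2 fires; A=2 B=7 E=2 P=4 Q=8
Draw 2: a1=2.912, a2=8.672, a3=0.412, a4=0.736, a0=12.732; τ=−ln(0.0908)/12.732=0.188 → t=0.262; u2·a0=0.8037·12.732=10.233; a1=2.912 < 10.233 ≤ a1+a2=11.584 → R2 fires; A=2 B=7 E=2 P=3 Q=8
Draw 3: a1=2.912, a2=6.504, a3=0.412, a4=0.736, a0=10.564; τ=−ln(0.8388)/10.564=0.017 → t=0.278; u2·a0=0.7937·10.564=8.385; a1=2.912 < 8.385 ≤ a1+a2=9.416 → R2 fires; A=2 B=7 E=2 P=2 Q=8
Draw 4: a1=2.912, a2=4.336, a3=0.412, a4=0.736, a0=8.396; τ=−ln(0.5376)/8.396=0.074 → t=0.352; u2·a0=0.2204·8.396=1.850 ≤ a1=2.912 → R1 fires; A=2 B=6 E=3 P=2 Q=8
Draw 5: a1=2.496, a2=4.336, a3=0.412, a4=1.104, a0=8.348; τ=−ln(0.8803)/8.348=0.015 → t=0.368; u2·a0=0.9797·8.348=8.179; a1+…+a3=7.244 < 8.179 ≤ a1+…+a4=8.348 → R4 fires; A=1 B=6 E=2 P=4 Q=10
Draw 6: a1=3.120, a2=10.840, a3=0.206, a4=0.368, a0=14.534; τ=−ln(0.1315)/14.534=0.140 → t=0.507 > T=0.44: stop.
Read off P at T=0.44: 4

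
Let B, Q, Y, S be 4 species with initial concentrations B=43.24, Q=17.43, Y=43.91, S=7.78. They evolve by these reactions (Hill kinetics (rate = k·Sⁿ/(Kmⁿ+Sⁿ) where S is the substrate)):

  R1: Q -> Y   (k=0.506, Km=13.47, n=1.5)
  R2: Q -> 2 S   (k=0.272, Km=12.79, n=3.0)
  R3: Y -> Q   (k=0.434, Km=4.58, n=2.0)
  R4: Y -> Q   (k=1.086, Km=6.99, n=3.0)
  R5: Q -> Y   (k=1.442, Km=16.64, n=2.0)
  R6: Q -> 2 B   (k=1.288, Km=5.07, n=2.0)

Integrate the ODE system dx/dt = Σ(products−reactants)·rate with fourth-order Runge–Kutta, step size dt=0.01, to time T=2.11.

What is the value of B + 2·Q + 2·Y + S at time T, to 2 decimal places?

Check how each reaction changes W = B + 2·Q + 2·Y + S (weight of products minus weight of reactants):
R1: Q -> Y: (2·1) − (2·1) = 2 − 2 = 0
R2: Q -> 2 S: (1·2) − (2·1) = 2 − 2 = 0
R3: Y -> Q: (2·1) − (2·1) = 2 − 2 = 0
R4: Y -> Q: (2·1) − (2·1) = 2 − 2 = 0
R5: Q -> Y: (2·1) − (2·1) = 2 − 2 = 0
R6: Q -> 2 B: (1·2) − (2·1) = 2 − 2 = 0
Every reaction leaves W unchanged, so W is conserved and no simulation is needed: W(T) = W(0) = 43.24 + 2·17.43 + 2·43.91 + 7.78 = 173.70

Value at T = 173.70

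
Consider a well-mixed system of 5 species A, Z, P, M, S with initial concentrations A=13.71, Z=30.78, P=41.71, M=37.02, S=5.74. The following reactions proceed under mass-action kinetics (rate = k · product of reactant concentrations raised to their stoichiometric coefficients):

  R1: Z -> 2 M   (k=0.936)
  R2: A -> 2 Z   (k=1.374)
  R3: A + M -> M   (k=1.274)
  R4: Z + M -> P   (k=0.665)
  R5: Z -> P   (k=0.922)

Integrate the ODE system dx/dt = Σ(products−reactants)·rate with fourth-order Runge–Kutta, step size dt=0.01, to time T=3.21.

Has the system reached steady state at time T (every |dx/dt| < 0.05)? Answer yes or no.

Steady state at T: yes

RK4 with dt=0.01: 321 steps to T=3.21. Trajectory (selected grid times):
t=0.00: A=13.71 Z=30.78 P=41.71 M=37.02 S=5.74
t=0.36: A=0.01 Z=0.37 P=71.44 M=12.57 S=5.74
t=0.71: A=0.00 Z=0.01 P=71.76 M=12.34 S=5.74
t=1.07: A=0.00 Z=0.00 P=71.77 M=12.33 S=5.74
t=1.43: A=0.00 Z=0.00 P=71.77 M=12.33 S=5.74
t=1.78: A=0.00 Z=0.00 P=71.77 M=12.33 S=5.74
t=2.14: A=0.00 Z=0.00 P=71.77 M=12.33 S=5.74
t=2.50: A=0.00 Z=0.00 P=71.77 M=12.33 S=5.74
t=2.85: A=0.00 Z=0.00 P=71.77 M=12.33 S=5.74
t=3.21: A=0.00 Z=0.00 P=71.77 M=12.33 S=5.74
Rates at T: R1=0.0000, R2=0.0000, R3=0.0000, R4=0.0000, R5=0.0000
dx/dt at T (Σ net stoichiometry × rate): A=-0.0000, Z=-0.0000, P=+0.0000, M=-0.0000, S=+0.0000
Largest |dx/dt| is |-0.0000| (Z) < 0.05 → steady.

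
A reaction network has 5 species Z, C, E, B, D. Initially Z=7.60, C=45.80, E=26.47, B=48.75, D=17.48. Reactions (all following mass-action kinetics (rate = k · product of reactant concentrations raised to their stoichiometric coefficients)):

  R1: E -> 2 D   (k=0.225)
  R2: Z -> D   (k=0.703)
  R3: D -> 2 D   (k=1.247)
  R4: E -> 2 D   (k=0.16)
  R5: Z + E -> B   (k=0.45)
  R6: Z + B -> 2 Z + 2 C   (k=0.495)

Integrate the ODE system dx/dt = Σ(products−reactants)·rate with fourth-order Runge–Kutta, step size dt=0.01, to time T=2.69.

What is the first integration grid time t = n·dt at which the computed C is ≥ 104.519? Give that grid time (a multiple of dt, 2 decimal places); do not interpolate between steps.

RK4 with dt=0.01: 269 steps to T=2.69. Trajectory (selected grid times):
t=0.00: Z=7.60 C=45.80 E=26.47 B=48.75 D=17.48
t=0.10: Z=22.56 C=101.92 E=13.57 B=32.80 D=22.52
t=0.11: Z=24.73 C=109.32 E=12.16 B=30.47 D=23.07
t=0.30: Z=48.05 C=189.87 E=0.35 B=1.72 D=35.99
t=0.60: Z=40.35 C=193.97 E=0.00 B=0.01 D=63.81
t=0.90: Z=32.68 C=193.99 E=0.00 B=0.00 D=102.12
t=1.20: Z=26.47 C=193.99 E=0.00 B=0.00 D=156.04
t=1.49: Z=21.58 C=193.99 E=0.00 B=0.00 D=229.94
t=1.79: Z=17.48 C=193.99 E=0.00 B=0.00 D=339.26
t=2.09: Z=14.16 C=193.99 E=0.00 B=0.00 D=497.24
t=2.39: Z=11.46 C=193.99 E=0.00 B=0.00 D=726.12
t=2.69: Z=9.28 C=193.99 E=0.00 B=0.00 D=1058.20
C(0.10)=101.919 < 104.519 but C(0.11)=109.321 ≥ 104.519, so the first grid time is t=0.11.

Threshold first reached at t = 0.11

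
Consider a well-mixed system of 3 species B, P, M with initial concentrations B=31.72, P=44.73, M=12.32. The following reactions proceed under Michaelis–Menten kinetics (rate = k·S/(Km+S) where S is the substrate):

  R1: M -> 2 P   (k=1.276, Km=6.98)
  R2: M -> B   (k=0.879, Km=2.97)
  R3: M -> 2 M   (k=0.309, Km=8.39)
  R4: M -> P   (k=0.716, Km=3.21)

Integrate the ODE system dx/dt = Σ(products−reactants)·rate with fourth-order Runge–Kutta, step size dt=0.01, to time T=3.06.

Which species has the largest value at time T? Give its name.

Dominant species at T: P

RK4 with dt=0.01: 306 steps to T=3.06. Trajectory (selected grid times):
t=0.00: B=31.72 P=44.73 M=12.32
t=0.34: B=31.96 P=45.47 M=11.68
t=0.68: B=32.20 P=46.20 M=11.04
t=1.02: B=32.43 P=46.91 M=10.42
t=1.36: B=32.66 P=47.61 M=9.80
t=1.70: B=32.89 P=48.29 M=9.20
t=2.04: B=33.11 P=48.96 M=8.60
t=2.38: B=33.33 P=49.60 M=8.03
t=2.72: B=33.55 P=50.23 M=7.46
t=3.06: B=33.76 P=50.84 M=6.91
At T=3.06: B=33.76 P=50.84 M=6.91; the largest is P.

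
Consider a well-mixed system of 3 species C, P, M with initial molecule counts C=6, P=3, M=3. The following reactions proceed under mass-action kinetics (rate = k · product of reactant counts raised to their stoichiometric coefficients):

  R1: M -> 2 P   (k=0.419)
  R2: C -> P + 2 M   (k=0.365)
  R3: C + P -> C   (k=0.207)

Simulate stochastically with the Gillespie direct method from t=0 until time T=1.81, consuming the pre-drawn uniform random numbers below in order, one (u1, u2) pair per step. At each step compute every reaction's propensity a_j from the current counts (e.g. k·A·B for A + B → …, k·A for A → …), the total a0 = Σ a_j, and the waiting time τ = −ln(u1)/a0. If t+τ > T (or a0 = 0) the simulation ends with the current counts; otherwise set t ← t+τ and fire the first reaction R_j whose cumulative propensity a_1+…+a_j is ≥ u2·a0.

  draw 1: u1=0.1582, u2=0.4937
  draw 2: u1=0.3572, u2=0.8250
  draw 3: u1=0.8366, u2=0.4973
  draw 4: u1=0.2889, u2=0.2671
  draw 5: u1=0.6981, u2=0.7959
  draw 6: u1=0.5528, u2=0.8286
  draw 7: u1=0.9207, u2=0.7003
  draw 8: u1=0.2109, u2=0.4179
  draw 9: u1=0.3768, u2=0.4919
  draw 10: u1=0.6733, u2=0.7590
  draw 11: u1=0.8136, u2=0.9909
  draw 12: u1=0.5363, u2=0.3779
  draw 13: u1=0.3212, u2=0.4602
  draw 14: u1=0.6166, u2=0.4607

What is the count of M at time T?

t=0.000: C=6 P=3 M=3
Draw 1: a1=1.257, a2=2.190, a3=3.726, a0=7.173; τ=−ln(0.1582)/7.173=0.257 → t=0.257; u2·a0=0.4937·7.173=3.541; a1+a2=3.447 < 3.541 ≤ a1+…+a3=7.173 → R3 fires; C=6 P=2 M=3
Draw 2: a1=1.257, a2=2.190, a3=2.484, a0=5.931; τ=−ln(0.3572)/5.931=0.174 → t=0.431; u2·a0=0.8250·5.931=4.893; a1+a2=3.447 < 4.893 ≤ a1+…+a3=5.931 → R3 fires; C=6 P=1 M=3
Draw 3: a1=1.257, a2=2.190, a3=1.242, a0=4.689; τ=−ln(0.8366)/4.689=0.038 → t=0.469; u2·a0=0.4973·4.689=2.332; a1=1.257 < 2.332 ≤ a1+a2=3.447 → R2 fires; C=5 P=2 M=5
Draw 4: a1=2.095, a2=1.825, a3=2.070, a0=5.990; τ=−ln(0.2889)/5.990=0.207 → t=0.676; u2·a0=0.2671·5.990=1.600 ≤ a1=2.095 → R1 fires; C=5 P=4 M=4
Draw 5: a1=1.676, a2=1.825, a3=4.140, a0=7.641; τ=−ln(0.6981)/7.641=0.047 → t=0.723; u2·a0=0.7959·7.641=6.081; a1+a2=3.501 < 6.081 ≤ a1+…+a3=7.641 → R3 fires; C=5 P=3 M=4
Draw 6: a1=1.676, a2=1.825, a3=3.105, a0=6.606; τ=−ln(0.5528)/6.606=0.090 → t=0.813; u2·a0=0.8286·6.606=5.474; a1+a2=3.501 < 5.474 ≤ a1+…+a3=6.606 → R3 fires; C=5 P=2 M=4
Draw 7: a1=1.676, a2=1.825, a3=2.070, a0=5.571; τ=−ln(0.9207)/5.571=0.015 → t=0.828; u2·a0=0.7003·5.571=3.901; a1+a2=3.501 < 3.901 ≤ a1+…+a3=5.571 → R3 fires; C=5 P=1 M=4
Draw 8: a1=1.676, a2=1.825, a3=1.035, a0=4.536; τ=−ln(0.2109)/4.536=0.343 → t=1.171; u2·a0=0.4179·4.536=1.896; a1=1.676 < 1.896 ≤ a1+a2=3.501 → R2 fires; C=4 P=2 M=6
Draw 9: a1=2.514, a2=1.460, a3=1.656, a0=5.630; τ=−ln(0.3768)/5.630=0.173 → t=1.344; u2·a0=0.4919·5.630=2.769; a1=2.514 < 2.769 ≤ a1+a2=3.974 → R2 fires; C=3 P=3 M=8
Draw 10: a1=3.352, a2=1.095, a3=1.863, a0=6.310; τ=−ln(0.6733)/6.310=0.063 → t=1.407; u2·a0=0.7590·6.310=4.789; a1+a2=4.447 < 4.789 ≤ a1+…+a3=6.310 → R3 fires; C=3 P=2 M=8
Draw 11: a1=3.352, a2=1.095, a3=1.242, a0=5.689; τ=−ln(0.8136)/5.689=0.036 → t=1.443; u2·a0=0.9909·5.689=5.637; a1+a2=4.447 < 5.637 ≤ a1+…+a3=5.689 → R3 fires; C=3 P=1 M=8
Draw 12: a1=3.352, a2=1.095, a3=0.621, a0=5.068; τ=−ln(0.5363)/5.068=0.123 → t=1.566; u2·a0=0.3779·5.068=1.915 ≤ a1=3.352 → R1 fires; C=3 P=3 M=7
Draw 13: a1=2.933, a2=1.095, a3=1.863, a0=5.891; τ=−ln(0.3212)/5.891=0.193 → t=1.759; u2·a0=0.4602·5.891=2.711 ≤ a1=2.933 → R1 fires; C=3 P=5 M=6
Draw 14: a1=2.514, a2=1.095, a3=3.105, a0=6.714; τ=−ln(0.6166)/6.714=0.072 → t=1.831 > T=1.81: stop.
Read off M at T=1.81: 6

M at T = 6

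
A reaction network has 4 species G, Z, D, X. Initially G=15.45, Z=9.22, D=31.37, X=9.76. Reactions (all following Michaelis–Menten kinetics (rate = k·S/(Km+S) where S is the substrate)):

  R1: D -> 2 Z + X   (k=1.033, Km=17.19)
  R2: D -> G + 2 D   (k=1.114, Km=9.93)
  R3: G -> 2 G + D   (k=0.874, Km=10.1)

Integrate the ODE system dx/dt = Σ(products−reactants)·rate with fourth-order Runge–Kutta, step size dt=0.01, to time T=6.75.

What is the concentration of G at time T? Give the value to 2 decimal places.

G at T = 25.18

RK4 with dt=0.01: 675 steps to T=6.75. Trajectory (selected grid times):
t=0.00: G=15.45 Z=9.22 D=31.37 X=9.76
t=0.75: G=16.49 Z=10.22 D=31.91 X=10.26
t=1.50: G=17.54 Z=11.23 D=32.45 X=10.77
t=2.25: G=18.60 Z=12.25 D=33.00 X=11.27
t=3.00: G=19.67 Z=13.27 D=33.57 X=11.79
t=3.75: G=20.75 Z=14.30 D=34.13 X=12.30
t=4.50: G=21.85 Z=15.33 D=34.71 X=12.82
t=5.25: G=22.95 Z=16.37 D=35.29 X=13.34
t=6.00: G=24.06 Z=17.42 D=35.88 X=13.86
t=6.75: G=25.18 Z=18.47 D=36.48 X=14.38
Read off G at T=6.75: 25.18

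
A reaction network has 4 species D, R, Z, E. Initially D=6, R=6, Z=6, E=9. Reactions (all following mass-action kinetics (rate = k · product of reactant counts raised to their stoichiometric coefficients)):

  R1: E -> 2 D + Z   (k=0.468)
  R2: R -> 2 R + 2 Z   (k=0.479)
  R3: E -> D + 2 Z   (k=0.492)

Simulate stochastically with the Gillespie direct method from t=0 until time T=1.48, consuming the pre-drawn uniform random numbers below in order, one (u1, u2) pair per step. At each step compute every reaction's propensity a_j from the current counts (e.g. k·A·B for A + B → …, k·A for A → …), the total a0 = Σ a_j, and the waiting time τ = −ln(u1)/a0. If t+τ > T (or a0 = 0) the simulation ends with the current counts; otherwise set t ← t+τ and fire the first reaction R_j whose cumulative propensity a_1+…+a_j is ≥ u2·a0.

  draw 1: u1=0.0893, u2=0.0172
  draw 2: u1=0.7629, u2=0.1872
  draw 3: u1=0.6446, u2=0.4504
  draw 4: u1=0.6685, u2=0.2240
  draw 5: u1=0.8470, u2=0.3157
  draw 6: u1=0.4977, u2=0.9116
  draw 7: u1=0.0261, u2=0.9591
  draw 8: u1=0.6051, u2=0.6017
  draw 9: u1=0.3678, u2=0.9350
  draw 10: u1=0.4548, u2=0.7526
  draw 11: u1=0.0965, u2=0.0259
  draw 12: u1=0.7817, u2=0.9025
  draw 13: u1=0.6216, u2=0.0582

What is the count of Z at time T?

Z at T = 26

t=0.000: D=6 R=6 Z=6 E=9
Draw 1: a1=4.212, a2=2.874, a3=4.428, a0=11.514; τ=−ln(0.0893)/11.514=0.210 → t=0.210; u2·a0=0.0172·11.514=0.198 ≤ a1=4.212 → R1 fires; D=8 R=6 Z=7 E=8
Draw 2: a1=3.744, a2=2.874, a3=3.936, a0=10.554; τ=−ln(0.7629)/10.554=0.026 → t=0.235; u2·a0=0.1872·10.554=1.976 ≤ a1=3.744 → R1 fires; D=10 R=6 Z=8 E=7
Draw 3: a1=3.276, a2=2.874, a3=3.444, a0=9.594; τ=−ln(0.6446)/9.594=0.046 → t=0.281; u2·a0=0.4504·9.594=4.321; a1=3.276 < 4.321 ≤ a1+a2=6.150 → R2 fires; D=10 R=7 Z=10 E=7
Draw 4: a1=3.276, a2=3.353, a3=3.444, a0=10.073; τ=−ln(0.6685)/10.073=0.040 → t=0.321; u2·a0=0.2240·10.073=2.256 ≤ a1=3.276 → R1 fires; D=12 R=7 Z=11 E=6
Draw 5: a1=2.808, a2=3.353, a3=2.952, a0=9.113; τ=−ln(0.8470)/9.113=0.018 → t=0.339; u2·a0=0.3157·9.113=2.877; a1=2.808 < 2.877 ≤ a1+a2=6.161 → R2 fires; D=12 R=8 Z=13 E=6
Draw 6: a1=2.808, a2=3.832, a3=2.952, a0=9.592; τ=−ln(0.4977)/9.592=0.073 → t=0.412; u2·a0=0.9116·9.592=8.744; a1+a2=6.640 < 8.744 ≤ a1+…+a3=9.592 → R3 fires; D=13 R=8 Z=15 E=5
Draw 7: a1=2.340, a2=3.832, a3=2.460, a0=8.632; τ=−ln(0.0261)/8.632=0.422 → t=0.835; u2·a0=0.9591·8.632=8.279; a1+a2=6.172 < 8.279 ≤ a1+…+a3=8.632 → R3 fires; D=14 R=8 Z=17 E=4
Draw 8: a1=1.872, a2=3.832, a3=1.968, a0=7.672; τ=−ln(0.6051)/7.672=0.065 → t=0.900; u2·a0=0.6017·7.672=4.616; a1=1.872 < 4.616 ≤ a1+a2=5.704 → R2 fires; D=14 R=9 Z=19 E=4
Draw 9: a1=1.872, a2=4.311, a3=1.968, a0=8.151; τ=−ln(0.3678)/8.151=0.123 → t=1.023; u2·a0=0.9350·8.151=7.621; a1+a2=6.183 < 7.621 ≤ a1+…+a3=8.151 → R3 fires; D=15 R=9 Z=21 E=3
Draw 10: a1=1.404, a2=4.311, a3=1.476, a0=7.191; τ=−ln(0.4548)/7.191=0.110 → t=1.132; u2·a0=0.7526·7.191=5.412; a1=1.404 < 5.412 ≤ a1+a2=5.715 → R2 fires; D=15 R=10 Z=23 E=3
Draw 11: a1=1.404, a2=4.790, a3=1.476, a0=7.670; τ=−ln(0.0965)/7.670=0.305 → t=1.437; u2·a0=0.0259·7.670=0.199 ≤ a1=1.404 → R1 fires; D=17 R=10 Z=24 E=2
Draw 12: a1=0.936, a2=4.790, a3=0.984, a0=6.710; τ=−ln(0.7817)/6.710=0.037 → t=1.474; u2·a0=0.9025·6.710=6.056; a1+a2=5.726 < 6.056 ≤ a1+…+a3=6.710 → R3 fires; D=18 R=10 Z=26 E=1
Draw 13: a1=0.468, a2=4.790, a3=0.492, a0=5.750; τ=−ln(0.6216)/5.750=0.083 → t=1.557 > T=1.48: stop.
Read off Z at T=1.48: 26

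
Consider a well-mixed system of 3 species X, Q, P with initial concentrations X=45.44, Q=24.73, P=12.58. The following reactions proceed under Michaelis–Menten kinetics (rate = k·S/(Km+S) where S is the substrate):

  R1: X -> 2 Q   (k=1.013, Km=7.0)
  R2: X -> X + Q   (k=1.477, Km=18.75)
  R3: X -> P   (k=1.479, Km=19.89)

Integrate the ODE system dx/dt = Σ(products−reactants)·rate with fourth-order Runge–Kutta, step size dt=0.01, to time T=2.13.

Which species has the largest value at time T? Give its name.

Dominant species at T: X

RK4 with dt=0.01: 213 steps to T=2.13. Trajectory (selected grid times):
t=0.00: X=45.44 Q=24.73 P=12.58
t=0.24: X=44.98 Q=25.40 P=12.83
t=0.47: X=44.55 Q=26.04 P=13.06
t=0.71: X=44.09 Q=26.71 P=13.31
t=0.95: X=43.64 Q=27.38 P=13.55
t=1.18: X=43.20 Q=28.02 P=13.78
t=1.42: X=42.75 Q=28.68 P=14.03
t=1.66: X=42.30 Q=29.35 P=14.27
t=1.89: X=41.87 Q=29.98 P=14.50
t=2.13: X=41.42 Q=30.64 P=14.74
At T=2.13: X=41.42 Q=30.64 P=14.74; the largest is X.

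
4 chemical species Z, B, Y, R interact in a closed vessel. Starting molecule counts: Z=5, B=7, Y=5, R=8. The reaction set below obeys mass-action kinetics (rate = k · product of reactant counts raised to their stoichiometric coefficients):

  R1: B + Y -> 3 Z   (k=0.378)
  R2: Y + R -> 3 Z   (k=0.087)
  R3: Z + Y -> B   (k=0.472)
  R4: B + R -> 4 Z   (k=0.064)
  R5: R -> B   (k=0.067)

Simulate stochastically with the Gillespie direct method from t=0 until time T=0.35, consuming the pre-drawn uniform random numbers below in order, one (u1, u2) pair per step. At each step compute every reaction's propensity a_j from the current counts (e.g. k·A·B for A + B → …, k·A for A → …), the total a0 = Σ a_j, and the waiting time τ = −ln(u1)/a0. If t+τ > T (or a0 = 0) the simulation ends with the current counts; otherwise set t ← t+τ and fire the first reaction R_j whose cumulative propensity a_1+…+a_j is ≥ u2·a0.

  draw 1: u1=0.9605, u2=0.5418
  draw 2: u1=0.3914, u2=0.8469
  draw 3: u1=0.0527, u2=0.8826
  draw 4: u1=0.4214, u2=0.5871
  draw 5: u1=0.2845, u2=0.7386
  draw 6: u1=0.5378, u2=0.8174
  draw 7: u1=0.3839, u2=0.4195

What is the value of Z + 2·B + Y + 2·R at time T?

Value at T = 40

Check how each reaction changes W = Z + 2·B + Y + 2·R (weight of products minus weight of reactants):
R1: B + Y -> 3 Z: (1·3) − (2·1 + 1·1) = 3 − 3 = 0
R2: Y + R -> 3 Z: (1·3) − (1·1 + 2·1) = 3 − 3 = 0
R3: Z + Y -> B: (2·1) − (1·1 + 1·1) = 2 − 2 = 0
R4: B + R -> 4 Z: (1·4) − (2·1 + 2·1) = 4 − 4 = 0
R5: R -> B: (2·1) − (2·1) = 2 − 2 = 0
Every reaction leaves W unchanged, so W is conserved and no simulation is needed: W(T) = W(0) = 5 + 2·7 + 5 + 2·8 = 40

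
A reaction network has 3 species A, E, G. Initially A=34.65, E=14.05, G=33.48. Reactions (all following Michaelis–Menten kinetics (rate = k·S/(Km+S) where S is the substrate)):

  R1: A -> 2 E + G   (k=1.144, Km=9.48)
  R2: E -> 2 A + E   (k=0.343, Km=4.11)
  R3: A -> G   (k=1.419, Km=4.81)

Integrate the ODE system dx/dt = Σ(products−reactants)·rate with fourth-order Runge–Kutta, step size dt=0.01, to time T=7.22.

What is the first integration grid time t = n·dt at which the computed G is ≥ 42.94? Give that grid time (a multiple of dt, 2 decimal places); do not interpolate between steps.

RK4 with dt=0.01: 722 steps to T=7.22. Trajectory (selected grid times):
t=0.00: A=34.65 E=14.05 G=33.48
t=0.80: A=33.37 E=15.48 G=35.19
t=1.60: A=32.11 E=16.90 G=36.89
t=2.41: A=30.85 E=18.32 G=38.60
t=3.21: A=29.62 E=19.72 G=40.27
t=4.01: A=28.42 E=21.10 G=41.94
t=4.49: A=27.70 E=21.92 G=42.93
t=4.50: A=27.69 E=21.94 G=42.95
t=4.81: A=27.23 E=22.46 G=43.59
t=5.62: A=26.04 E=23.83 G=45.25
t=6.42: A=24.89 E=25.16 G=46.87
t=7.22: A=23.76 E=26.48 G=48.47
G(4.49)=42.930 < 42.94 but G(4.50)=42.951 ≥ 42.94, so the first grid time is t=4.50.

Threshold first reached at t = 4.50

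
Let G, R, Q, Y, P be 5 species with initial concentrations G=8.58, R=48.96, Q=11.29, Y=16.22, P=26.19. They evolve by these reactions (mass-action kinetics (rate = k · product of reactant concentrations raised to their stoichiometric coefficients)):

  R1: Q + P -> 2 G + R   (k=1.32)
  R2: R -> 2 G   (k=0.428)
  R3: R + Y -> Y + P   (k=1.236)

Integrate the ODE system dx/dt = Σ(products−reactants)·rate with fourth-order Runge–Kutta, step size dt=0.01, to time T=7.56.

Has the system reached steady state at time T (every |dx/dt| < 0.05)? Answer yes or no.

Steady state at T: yes

RK4 with dt=0.01: 756 steps to T=7.56. Trajectory (selected grid times):
t=0.00: G=8.58 R=48.96 Q=11.29 Y=16.22 P=26.19
t=0.84: G=33.68 R=0.00 Q=0.00 Y=16.22 P=73.89
t=1.68: G=33.68 R=0.00 Q=0.00 Y=16.22 P=73.89
t=2.52: G=33.68 R=0.00 Q=0.00 Y=16.22 P=73.89
t=3.36: G=33.68 R=0.00 Q=0.00 Y=16.22 P=73.89
t=4.20: G=33.68 R=0.00 Q=0.00 Y=16.22 P=73.89
t=5.04: G=33.68 R=0.00 Q=0.00 Y=16.22 P=73.89
t=5.88: G=33.68 R=0.00 Q=0.00 Y=16.22 P=73.89
t=6.72: G=33.68 R=0.00 Q=0.00 Y=16.22 P=73.89
t=7.56: G=33.68 R=0.00 Q=0.00 Y=16.22 P=73.89
Rates at T: R1=0.0000, R2=0.0000, R3=0.0000
dx/dt at T (Σ net stoichiometry × rate): G=+0.0000, R=-0.0000, Q=-0.0000, Y=+0.0000, P=+0.0000
Largest |dx/dt| is |-0.0000| (R) < 0.05 → steady.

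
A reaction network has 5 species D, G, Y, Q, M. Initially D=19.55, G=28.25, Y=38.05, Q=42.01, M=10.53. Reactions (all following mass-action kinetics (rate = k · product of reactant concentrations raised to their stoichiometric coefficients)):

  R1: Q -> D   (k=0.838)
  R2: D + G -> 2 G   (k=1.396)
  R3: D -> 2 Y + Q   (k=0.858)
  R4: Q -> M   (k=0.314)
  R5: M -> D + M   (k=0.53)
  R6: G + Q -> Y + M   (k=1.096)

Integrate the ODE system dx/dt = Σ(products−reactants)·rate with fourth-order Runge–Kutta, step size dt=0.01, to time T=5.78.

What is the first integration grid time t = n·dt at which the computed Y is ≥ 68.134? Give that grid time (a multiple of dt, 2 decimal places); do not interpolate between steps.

RK4 with dt=0.01: 578 steps to T=5.78. Trajectory (selected grid times):
t=0.00: D=19.55 G=28.25 Y=38.05 Q=42.01 M=10.53
t=0.05: D=5.46 G=15.77 Y=66.80 Q=13.21 M=38.78
t=0.06: D=4.65 G=14.82 Y=68.92 Q=11.08 M=40.85
t=0.64: D=0.87 G=23.04 Y=81.44 Q=0.03 M=52.04
t=1.28: D=0.49 G=40.43 Y=82.51 Q=0.01 M=52.41
t=1.93: D=0.34 G=58.23 Y=83.19 Q=0.00 M=52.64
t=2.57: D=0.26 G=75.86 Y=83.69 Q=0.00 M=52.80
t=3.21: D=0.21 G=93.59 Y=84.08 Q=0.00 M=52.93
t=3.85: D=0.18 G=111.38 Y=84.40 Q=0.00 M=53.04
t=4.50: D=0.16 G=129.51 Y=84.68 Q=0.00 M=53.13
t=5.14: D=0.14 G=147.40 Y=84.92 Q=0.00 M=53.21
t=5.78: D=0.12 G=165.34 Y=85.13 Q=0.00 M=53.28
Y(0.05)=66.804 < 68.134 but Y(0.06)=68.918 ≥ 68.134, so the first grid time is t=0.06.

Threshold first reached at t = 0.06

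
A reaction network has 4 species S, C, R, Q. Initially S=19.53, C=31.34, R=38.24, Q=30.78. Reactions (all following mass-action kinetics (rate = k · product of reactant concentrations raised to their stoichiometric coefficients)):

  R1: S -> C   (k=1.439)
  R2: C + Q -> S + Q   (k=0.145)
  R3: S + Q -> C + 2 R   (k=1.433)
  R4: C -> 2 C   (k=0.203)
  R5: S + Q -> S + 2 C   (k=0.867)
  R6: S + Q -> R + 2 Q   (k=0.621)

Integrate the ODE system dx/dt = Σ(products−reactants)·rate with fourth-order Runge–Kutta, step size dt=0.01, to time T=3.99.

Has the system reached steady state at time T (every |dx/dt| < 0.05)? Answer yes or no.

Steady state at T: no

RK4 with dt=0.01: 399 steps to T=3.99. Trajectory (selected grid times):
t=0.00: S=19.53 C=31.34 R=38.24 Q=30.78
t=0.44: S=3.73 C=72.73 R=100.21 Q=0.94
t=0.89: S=2.39 C=81.70 R=101.97 Q=0.09
t=1.33: S=1.39 C=90.42 R=102.12 Q=0.02
t=1.77: S=0.80 C=99.51 R=102.14 Q=0.01
t=2.22: S=0.45 C=109.39 R=102.15 Q=0.01
t=2.66: S=0.27 C=119.80 R=102.15 Q=0.01
t=3.10: S=0.17 C=131.10 R=102.16 Q=0.00
t=3.55: S=0.12 C=143.69 R=102.16 Q=0.00
t=3.99: S=0.09 C=157.15 R=102.16 Q=0.00
Rates at T: R1=0.1290, R2=0.0851, R3=0.0005, R4=31.9011, R5=0.0003, R6=0.0002
dx/dt at T (Σ net stoichiometry × rate): S=-0.0446, C=+31.9461, R=+0.0012, Q=-0.0006
Largest |dx/dt| is |+31.9461| (C) ≥ 0.05 → not steady.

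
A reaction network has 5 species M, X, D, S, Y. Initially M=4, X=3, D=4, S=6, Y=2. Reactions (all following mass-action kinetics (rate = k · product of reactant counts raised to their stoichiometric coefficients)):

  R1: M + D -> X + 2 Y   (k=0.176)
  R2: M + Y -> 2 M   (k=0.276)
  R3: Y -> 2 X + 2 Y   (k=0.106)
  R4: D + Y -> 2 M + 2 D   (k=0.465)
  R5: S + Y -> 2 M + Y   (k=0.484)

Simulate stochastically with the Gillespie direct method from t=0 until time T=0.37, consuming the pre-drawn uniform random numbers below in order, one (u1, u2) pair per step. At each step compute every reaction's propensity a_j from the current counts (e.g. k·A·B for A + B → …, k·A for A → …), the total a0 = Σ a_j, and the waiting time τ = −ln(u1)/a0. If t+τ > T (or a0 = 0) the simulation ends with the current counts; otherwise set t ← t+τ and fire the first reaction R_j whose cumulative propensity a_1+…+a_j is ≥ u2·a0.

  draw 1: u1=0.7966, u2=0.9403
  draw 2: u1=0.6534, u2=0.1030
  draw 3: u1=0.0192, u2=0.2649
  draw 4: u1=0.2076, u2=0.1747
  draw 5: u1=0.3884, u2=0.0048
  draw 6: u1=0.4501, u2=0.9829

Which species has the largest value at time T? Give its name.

t=0.000: M=4 X=3 D=4 S=6 Y=2
Draw 1: a1=2.816, a2=2.208, a3=0.212, a4=3.720, a5=5.808, a0=14.764; τ=−ln(0.7966)/14.764=0.015 → t=0.015; u2·a0=0.9403·14.764=13.883; a1+…+a4=8.956 < 13.883 ≤ a1+…+a5=14.764 → R5 fires; M=6 X=3 D=4 S=5 Y=2
Draw 2: a1=4.224, a2=3.312, a3=0.212, a4=3.720, a5=4.840, a0=16.308; τ=−ln(0.6534)/16.308=0.026 → t=0.041; u2·a0=0.1030·16.308=1.680 ≤ a1=4.224 → R1 fires; M=5 X=4 D=3 S=5 Y=4
Draw 3: a1=2.640, a2=5.520, a3=0.424, a4=5.580, a5=9.680, a0=23.844; τ=−ln(0.0192)/23.844=0.166 → t=0.207; u2·a0=0.2649·23.844=6.316; a1=2.640 < 6.316 ≤ a1+a2=8.160 → R2 fires; M=6 X=4 D=3 S=5 Y=3
Draw 4: a1=3.168, a2=4.968, a3=0.318, a4=4.185, a5=7.260, a0=19.899; τ=−ln(0.2076)/19.899=0.079 → t=0.286; u2·a0=0.1747·19.899=3.476; a1=3.168 < 3.476 ≤ a1+a2=8.136 → R2 fires; M=7 X=4 D=3 S=5 Y=2
Draw 5: a1=3.696, a2=3.864, a3=0.212, a4=2.790, a5=4.840, a0=15.402; τ=−ln(0.3884)/15.402=0.061 → t=0.348; u2·a0=0.0048·15.402=0.074 ≤ a1=3.696 → R1 fires; M=6 X=5 D=2 S=5 Y=4
Draw 6: a1=2.112, a2=6.624, a3=0.424, a4=3.720, a5=9.680, a0=22.560; τ=−ln(0.4501)/22.560=0.035 → t=0.383 > T=0.37: stop.
At T=0.37: M=6 X=5 D=2 S=5 Y=4; the largest is M.

Dominant species at T: M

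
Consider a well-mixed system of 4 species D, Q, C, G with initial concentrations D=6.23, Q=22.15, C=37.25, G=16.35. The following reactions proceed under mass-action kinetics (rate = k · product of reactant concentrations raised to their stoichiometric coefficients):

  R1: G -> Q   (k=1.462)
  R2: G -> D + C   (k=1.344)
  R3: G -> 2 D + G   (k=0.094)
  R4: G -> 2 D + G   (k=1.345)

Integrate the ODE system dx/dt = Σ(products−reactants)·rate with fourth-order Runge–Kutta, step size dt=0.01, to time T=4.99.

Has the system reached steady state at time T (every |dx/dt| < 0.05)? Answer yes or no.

Steady state at T: yes

RK4 with dt=0.01: 499 steps to T=4.99. Trajectory (selected grid times):
t=0.00: D=6.23 Q=22.15 C=37.25 G=16.35
t=0.55: D=25.57 Q=28.85 C=43.41 G=3.49
t=1.11: D=29.74 Q=30.29 C=44.73 G=0.73
t=1.66: D=30.60 Q=30.59 C=45.01 G=0.16
t=2.22: D=30.78 Q=30.65 C=45.07 G=0.03
t=2.77: D=30.82 Q=30.67 C=45.08 G=0.01
t=3.33: D=30.83 Q=30.67 C=45.08 G=0.00
t=3.88: D=30.83 Q=30.67 C=45.08 G=0.00
t=4.44: D=30.83 Q=30.67 C=45.08 G=0.00
t=4.99: D=30.83 Q=30.67 C=45.08 G=0.00
Rates at T: R1=0.0000, R2=0.0000, R3=0.0000, R4=0.0000
dx/dt at T (Σ net stoichiometry × rate): D=+0.0001, Q=+0.0000, C=+0.0000, G=-0.0000
Largest |dx/dt| is |+0.0001| (D) < 0.05 → steady.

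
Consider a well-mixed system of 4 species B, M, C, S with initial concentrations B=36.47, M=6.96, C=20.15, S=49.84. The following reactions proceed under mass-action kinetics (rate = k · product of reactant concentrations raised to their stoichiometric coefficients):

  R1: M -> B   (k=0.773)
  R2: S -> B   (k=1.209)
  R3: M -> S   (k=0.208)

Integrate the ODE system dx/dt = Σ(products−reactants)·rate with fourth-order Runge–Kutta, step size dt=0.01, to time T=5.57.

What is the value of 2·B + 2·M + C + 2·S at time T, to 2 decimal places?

Value at T = 206.69

Check how each reaction changes W = 2·B + 2·M + C + 2·S (weight of products minus weight of reactants):
R1: M -> B: (2·1) − (2·1) = 2 − 2 = 0
R2: S -> B: (2·1) − (2·1) = 2 − 2 = 0
R3: M -> S: (2·1) − (2·1) = 2 − 2 = 0
Every reaction leaves W unchanged, so W is conserved and no simulation is needed: W(T) = W(0) = 2·36.47 + 2·6.96 + 20.15 + 2·49.84 = 206.69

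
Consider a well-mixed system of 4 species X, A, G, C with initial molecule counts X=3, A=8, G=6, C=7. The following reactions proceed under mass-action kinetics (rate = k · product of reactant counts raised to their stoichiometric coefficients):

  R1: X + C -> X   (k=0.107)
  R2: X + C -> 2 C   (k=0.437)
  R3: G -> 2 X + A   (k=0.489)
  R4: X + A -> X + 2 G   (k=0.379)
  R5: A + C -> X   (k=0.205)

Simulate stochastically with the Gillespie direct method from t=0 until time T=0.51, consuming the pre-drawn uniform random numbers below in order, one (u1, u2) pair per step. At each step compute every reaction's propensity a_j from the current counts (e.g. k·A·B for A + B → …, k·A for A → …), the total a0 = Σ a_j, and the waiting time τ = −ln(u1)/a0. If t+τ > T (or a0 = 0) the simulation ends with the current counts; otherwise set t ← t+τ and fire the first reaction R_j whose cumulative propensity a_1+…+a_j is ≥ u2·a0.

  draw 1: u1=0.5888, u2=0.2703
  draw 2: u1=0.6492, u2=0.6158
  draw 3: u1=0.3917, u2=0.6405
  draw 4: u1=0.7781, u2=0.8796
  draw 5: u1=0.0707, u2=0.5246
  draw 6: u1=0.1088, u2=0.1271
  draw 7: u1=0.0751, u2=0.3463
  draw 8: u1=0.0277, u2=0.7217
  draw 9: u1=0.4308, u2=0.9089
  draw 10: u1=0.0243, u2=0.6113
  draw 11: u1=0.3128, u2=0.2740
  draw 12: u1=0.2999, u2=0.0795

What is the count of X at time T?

t=0.000: X=3 A=8 G=6 C=7
Draw 1: a1=2.247, a2=9.177, a3=2.934, a4=9.096, a5=11.480, a0=34.934; τ=−ln(0.5888)/34.934=0.015 → t=0.015; u2·a0=0.2703·34.934=9.443; a1=2.247 < 9.443 ≤ a1+a2=11.424 → R2 fires; X=2 A=8 G=6 C=8
Draw 2: a1=1.712, a2=6.992, a3=2.934, a4=6.064, a5=13.120, a0=30.822; τ=−ln(0.6492)/30.822=0.014 → t=0.029; u2·a0=0.6158·30.822=18.980; a1+…+a4=17.702 < 18.980 ≤ a1+…+a5=30.822 → R5 fires; X=3 A=7 G=6 C=7
Draw 3: a1=2.247, a2=9.177, a3=2.934, a4=7.959, a5=10.045, a0=32.362; τ=−ln(0.3917)/32.362=0.029 → t=0.058; u2·a0=0.6405·32.362=20.728; a1+…+a3=14.358 < 20.728 ≤ a1+…+a4=22.317 → R4 fires; X=3 A=6 G=8 C=7
Draw 4: a1=2.247, a2=9.177, a3=3.912, a4=6.822, a5=8.610, a0=30.768; τ=−ln(0.7781)/30.768=0.008 → t=0.066; u2·a0=0.8796·30.768=27.064; a1+…+a4=22.158 < 27.064 ≤ a1+…+a5=30.768 → R5 fires; X=4 A=5 G=8 C=6
Draw 5: a1=2.568, a2=10.488, a3=3.912, a4=7.580, a5=6.150, a0=30.698; τ=−ln(0.0707)/30.698=0.086 → t=0.153; u2·a0=0.5246·30.698=16.104; a1+a2=13.056 < 16.104 ≤ a1+…+a3=16.968 → R3 fires; X=6 A=6 G=7 C=6
Draw 6: a1=3.852, a2=15.732, a3=3.423, a4=13.644, a5=7.380, a0=44.031; τ=−ln(0.1088)/44.031=0.050 → t=0.203; u2·a0=0.1271·44.031=5.596; a1=3.852 < 5.596 ≤ a1+a2=19.584 → R2 fires; X=5 A=6 G=7 C=7
Draw 7: a1=3.745, a2=15.295, a3=3.423, a4=11.370, a5=8.610, a0=42.443; τ=−ln(0.0751)/42.443=0.061 → t=0.264; u2·a0=0.3463·42.443=14.698; a1=3.745 < 14.698 ≤ a1+a2=19.040 → R2 fires; X=4 A=6 G=7 C=8
Draw 8: a1=3.424, a2=13.984, a3=3.423, a4=9.096, a5=9.840, a0=39.767; τ=−ln(0.0277)/39.767=0.090 → t=0.354; u2·a0=0.7217·39.767=28.700; a1+…+a3=20.831 < 28.700 ≤ a1+…+a4=29.927 → R4 fires; X=4 A=5 G=9 C=8
Draw 9: a1=3.424, a2=13.984, a3=4.401, a4=7.580, a5=8.200, a0=37.589; τ=−ln(0.4308)/37.589=0.022 → t=0.377; u2·a0=0.9089·37.589=34.165; a1+…+a4=29.389 < 34.165 ≤ a1+…+a5=37.589 → R5 fires; X=5 A=4 G=9 C=7
Draw 10: a1=3.745, a2=15.295, a3=4.401, a4=7.580, a5=5.740, a0=36.761; τ=−ln(0.0243)/36.761=0.101 → t=0.478; u2·a0=0.6113·36.761=22.472; a1+a2=19.040 < 22.472 ≤ a1+…+a3=23.441 → R3 fires; X=7 A=5 G=8 C=7
Draw 11: a1=5.243, a2=21.413, a3=3.912, a4=13.265, a5=7.175, a0=51.008; τ=−ln(0.3128)/51.008=0.023 → t=0.500; u2·a0=0.2740·51.008=13.976; a1=5.243 < 13.976 ≤ a1+a2=26.656 → R2 fires; X=6 A=5 G=8 C=8
Draw 12: a1=5.136, a2=20.976, a3=3.912, a4=11.370, a5=8.200, a0=49.594; τ=−ln(0.2999)/49.594=0.024 → t=0.525 > T=0.51: stop.
Read off X at T=0.51: 6

X at T = 6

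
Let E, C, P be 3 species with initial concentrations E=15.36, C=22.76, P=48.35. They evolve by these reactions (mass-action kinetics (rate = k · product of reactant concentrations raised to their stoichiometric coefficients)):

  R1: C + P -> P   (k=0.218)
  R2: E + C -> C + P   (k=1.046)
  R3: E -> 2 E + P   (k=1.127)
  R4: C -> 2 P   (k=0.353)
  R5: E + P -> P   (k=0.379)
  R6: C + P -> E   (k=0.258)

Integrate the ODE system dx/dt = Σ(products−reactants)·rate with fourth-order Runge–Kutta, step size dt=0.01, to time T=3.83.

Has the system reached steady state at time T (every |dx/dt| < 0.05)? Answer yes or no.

RK4 with dt=0.01: 383 steps to T=3.83. Trajectory (selected grid times):
t=0.00: E=15.36 C=22.76 P=48.35
t=0.43: E=0.03 C=0.00 P=47.26
t=0.85: E=0.00 C=0.00 P=47.26
t=1.28: E=0.00 C=0.00 P=47.26
t=1.70: E=0.00 C=0.00 P=47.26
t=2.13: E=0.00 C=0.00 P=47.26
t=2.55: E=0.00 C=0.00 P=47.26
t=2.98: E=0.00 C=0.00 P=47.26
t=3.40: E=0.00 C=0.00 P=47.26
t=3.83: E=0.00 C=0.00 P=47.26
Rates at T: R1=0.0000, R2=0.0000, R3=0.0000, R4=0.0000, R5=0.0000, R6=0.0000
dx/dt at T (Σ net stoichiometry × rate): E=-0.0000, C=-0.0000, P=+0.0000
Largest |dx/dt| is |-0.0000| (E) < 0.05 → steady.

Steady state at T: yes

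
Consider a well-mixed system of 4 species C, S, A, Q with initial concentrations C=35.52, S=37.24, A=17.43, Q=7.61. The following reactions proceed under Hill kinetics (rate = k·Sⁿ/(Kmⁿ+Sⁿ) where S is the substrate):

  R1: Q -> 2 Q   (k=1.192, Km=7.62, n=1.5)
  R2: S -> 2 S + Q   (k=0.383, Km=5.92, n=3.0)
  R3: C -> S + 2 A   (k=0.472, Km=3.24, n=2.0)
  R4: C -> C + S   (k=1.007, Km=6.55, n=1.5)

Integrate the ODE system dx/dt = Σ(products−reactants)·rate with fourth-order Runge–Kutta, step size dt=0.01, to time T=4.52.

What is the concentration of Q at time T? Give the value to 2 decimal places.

RK4 with dt=0.01: 452 steps to T=4.52. Trajectory (selected grid times):
t=0.00: C=35.52 S=37.24 A=17.43 Q=7.61
t=0.50: C=35.29 S=38.13 A=17.90 Q=8.11
t=1.00: C=35.05 S=39.02 A=18.37 Q=8.61
t=1.51: C=34.81 S=39.93 A=18.84 Q=9.15
t=2.01: C=34.58 S=40.82 A=19.31 Q=9.68
t=2.51: C=34.35 S=41.71 A=19.78 Q=10.23
t=3.01: C=34.11 S=42.60 A=20.25 Q=10.79
t=3.52: C=33.87 S=43.51 A=20.72 Q=11.37
t=4.02: C=33.64 S=44.40 A=21.19 Q=11.95
t=4.52: C=33.41 S=45.28 A=21.66 Q=12.55
Read off Q at T=4.52: 12.55

Q at T = 12.55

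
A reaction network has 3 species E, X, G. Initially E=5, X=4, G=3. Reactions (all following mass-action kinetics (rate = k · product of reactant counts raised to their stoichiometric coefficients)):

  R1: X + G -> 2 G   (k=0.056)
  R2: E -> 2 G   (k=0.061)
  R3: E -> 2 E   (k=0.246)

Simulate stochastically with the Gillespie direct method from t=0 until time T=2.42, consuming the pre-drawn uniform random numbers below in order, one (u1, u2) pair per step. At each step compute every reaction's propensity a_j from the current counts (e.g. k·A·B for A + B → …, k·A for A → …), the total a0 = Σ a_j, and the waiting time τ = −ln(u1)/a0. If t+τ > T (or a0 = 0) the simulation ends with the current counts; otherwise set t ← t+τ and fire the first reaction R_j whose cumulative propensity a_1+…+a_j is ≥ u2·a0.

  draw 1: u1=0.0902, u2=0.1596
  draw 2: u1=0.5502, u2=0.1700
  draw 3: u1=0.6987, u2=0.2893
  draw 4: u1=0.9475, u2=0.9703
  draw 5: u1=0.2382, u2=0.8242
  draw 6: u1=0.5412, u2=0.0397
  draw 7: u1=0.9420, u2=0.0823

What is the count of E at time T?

t=0.000: E=5 X=4 G=3
Draw 1: a1=0.672, a2=0.305, a3=1.230, a0=2.207; τ=−ln(0.0902)/2.207=1.090 → t=1.090; u2·a0=0.1596·2.207=0.352 ≤ a1=0.672 → R1 fires; E=5 X=3 G=4
Draw 2: a1=0.672, a2=0.305, a3=1.230, a0=2.207; τ=−ln(0.5502)/2.207=0.271 → t=1.361; u2·a0=0.1700·2.207=0.375 ≤ a1=0.672 → R1 fires; E=5 X=2 G=5
Draw 3: a1=0.560, a2=0.305, a3=1.230, a0=2.095; τ=−ln(0.6987)/2.095=0.171 → t=1.532; u2·a0=0.2893·2.095=0.606; a1=0.560 < 0.606 ≤ a1+a2=0.865 → R2 fires; E=4 X=2 G=7
Draw 4: a1=0.784, a2=0.244, a3=0.984, a0=2.012; τ=−ln(0.9475)/2.012=0.027 → t=1.559; u2·a0=0.9703·2.012=1.952; a1+a2=1.028 < 1.952 ≤ a1+…+a3=2.012 → R3 fires; E=5 X=2 G=7
Draw 5: a1=0.784, a2=0.305, a3=1.230, a0=2.319; τ=−ln(0.2382)/2.319=0.619 → t=2.177; u2·a0=0.8242·2.319=1.911; a1+a2=1.089 < 1.911 ≤ a1+…+a3=2.319 → R3 fires; E=6 X=2 G=7
Draw 6: a1=0.784, a2=0.366, a3=1.476, a0=2.626; τ=−ln(0.5412)/2.626=0.234 → t=2.411; u2·a0=0.0397·2.626=0.104 ≤ a1=0.784 → R1 fires; E=6 X=1 G=8
Draw 7: a1=0.448, a2=0.366, a3=1.476, a0=2.290; τ=−ln(0.9420)/2.290=0.026 → t=2.437 > T=2.42: stop.
Read off E at T=2.42: 6

E at T = 6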